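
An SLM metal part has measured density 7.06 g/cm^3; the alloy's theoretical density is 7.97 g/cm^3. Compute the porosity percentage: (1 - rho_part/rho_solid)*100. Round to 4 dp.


Porosity = (1-7.06/7.97)*100 = 11.4178 %


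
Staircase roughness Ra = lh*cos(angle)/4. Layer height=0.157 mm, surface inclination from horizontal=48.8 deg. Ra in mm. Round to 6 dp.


Ra = 0.157 * cos(48.8) / 4 = 0.025854 mm


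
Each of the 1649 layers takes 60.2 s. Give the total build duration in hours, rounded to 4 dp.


t = 1649 * 60.2 / 3600 = 27.5749 hrs


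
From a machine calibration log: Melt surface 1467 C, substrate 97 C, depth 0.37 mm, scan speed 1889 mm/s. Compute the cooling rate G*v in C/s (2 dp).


G = (1467-97)/0.37 = 3702.7027027 C/mm
CR = 3702.7027027 * 1889 = 6994405.41 C/s


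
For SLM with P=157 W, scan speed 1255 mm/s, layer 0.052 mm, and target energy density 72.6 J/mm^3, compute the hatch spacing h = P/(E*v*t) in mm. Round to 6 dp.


h = 157 / (72.6*1255*0.052) = 0.033137 mm


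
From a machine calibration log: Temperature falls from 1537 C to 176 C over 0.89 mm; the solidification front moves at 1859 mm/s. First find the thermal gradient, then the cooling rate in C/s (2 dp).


G = (1537-176)/0.89 = 1529.21348315 C/mm
CR = 1529.21348315 * 1859 = 2842807.87 C/s


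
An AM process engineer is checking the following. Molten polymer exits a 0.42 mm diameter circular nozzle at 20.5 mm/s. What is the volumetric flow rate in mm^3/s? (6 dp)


A = pi*(0.42/2)^2 = 0.13854424 mm^2
Q = 0.13854424 * 20.5 = 2.840157 mm^3/s


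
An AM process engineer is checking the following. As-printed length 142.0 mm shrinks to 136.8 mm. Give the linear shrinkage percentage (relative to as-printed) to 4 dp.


Shrinkage = ((142.0-136.8)/142.0)*100 = 3.662 %


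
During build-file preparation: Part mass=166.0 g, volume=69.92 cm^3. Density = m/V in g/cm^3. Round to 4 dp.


rho = 166.0 / 69.92 = 2.3741 g/cm^3


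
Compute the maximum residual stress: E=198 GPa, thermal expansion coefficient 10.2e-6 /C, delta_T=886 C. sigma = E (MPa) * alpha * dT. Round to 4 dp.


sigma = 198*1000 * 10.2e-6 * 886 = 1789.3656 MPa


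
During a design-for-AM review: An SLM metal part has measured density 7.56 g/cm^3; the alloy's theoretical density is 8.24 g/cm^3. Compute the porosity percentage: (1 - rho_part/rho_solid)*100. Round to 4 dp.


Porosity = (1-7.56/8.24)*100 = 8.2524 %


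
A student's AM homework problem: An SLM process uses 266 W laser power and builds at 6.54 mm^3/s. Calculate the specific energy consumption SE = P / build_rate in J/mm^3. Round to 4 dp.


SE = 266 / 6.54 = 40.6728 J/mm^3


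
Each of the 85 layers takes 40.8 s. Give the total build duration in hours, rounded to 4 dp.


t = 85 * 40.8 / 3600 = 0.9633 hrs


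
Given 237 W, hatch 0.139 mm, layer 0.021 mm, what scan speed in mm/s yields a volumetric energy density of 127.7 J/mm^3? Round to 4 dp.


v = 237 / (127.7*0.139*0.021) = 635.8041 mm/s


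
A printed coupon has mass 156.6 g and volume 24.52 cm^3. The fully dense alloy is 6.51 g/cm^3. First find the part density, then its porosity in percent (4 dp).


rho_part = 156.6 / 24.52 = 6.38662316 g/cm^3
Porosity = (1 - 6.38662316/6.51)*100 = 1.8952 %


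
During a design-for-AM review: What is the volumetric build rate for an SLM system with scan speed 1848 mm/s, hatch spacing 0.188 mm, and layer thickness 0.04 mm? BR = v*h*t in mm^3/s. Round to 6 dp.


Rate = 1848 * 0.188 * 0.04 = 13.89696 mm^3/s


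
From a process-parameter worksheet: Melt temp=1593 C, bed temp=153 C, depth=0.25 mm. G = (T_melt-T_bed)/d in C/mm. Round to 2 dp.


G = (1593-153)/0.25 = 5760.0 C/mm


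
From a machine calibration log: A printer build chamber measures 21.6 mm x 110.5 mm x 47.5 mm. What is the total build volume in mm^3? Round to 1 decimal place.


V = 21.6 * 110.5 * 47.5 = 113373.0 mm^3


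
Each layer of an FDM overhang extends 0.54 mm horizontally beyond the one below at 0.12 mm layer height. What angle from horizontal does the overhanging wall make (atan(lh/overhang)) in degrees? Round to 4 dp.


angle = atan(0.12/0.54) = 12.5288 degrees


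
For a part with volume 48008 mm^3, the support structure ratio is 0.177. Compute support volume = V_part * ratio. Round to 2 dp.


V_support = 48008 * 0.177 = 8497.42 mm^3


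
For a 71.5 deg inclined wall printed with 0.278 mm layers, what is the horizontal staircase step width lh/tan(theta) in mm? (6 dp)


step = 0.278 / tan(71.5) = 0.093017 mm


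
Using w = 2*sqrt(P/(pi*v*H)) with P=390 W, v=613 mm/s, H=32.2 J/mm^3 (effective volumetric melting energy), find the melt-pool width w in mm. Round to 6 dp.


w = 2*sqrt(390/(pi*613*32.2)) = 0.158609 mm


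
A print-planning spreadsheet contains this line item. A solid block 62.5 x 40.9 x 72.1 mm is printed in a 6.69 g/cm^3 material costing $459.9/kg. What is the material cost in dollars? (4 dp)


V = 62.5 * 40.9 * 72.1 = 184305.625 mm^3 = 184.305625 cm^3
Mass = 184.305625 * 6.69 / 1000 = 1.23300463 kg
Cost = 1.23300463 * 459.9 = 567.0588 $


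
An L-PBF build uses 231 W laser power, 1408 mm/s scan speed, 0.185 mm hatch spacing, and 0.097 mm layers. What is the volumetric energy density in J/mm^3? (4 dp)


E = 231 / (1408*0.185*0.097) = 9.1425 J/mm^3


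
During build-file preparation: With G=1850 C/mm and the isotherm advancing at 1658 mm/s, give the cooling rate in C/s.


CR = 1850 * 1658 = 3067300 C/s


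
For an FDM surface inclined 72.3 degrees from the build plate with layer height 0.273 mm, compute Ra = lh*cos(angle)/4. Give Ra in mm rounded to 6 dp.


Ra = 0.273 * cos(72.3) / 4 = 0.02075 mm


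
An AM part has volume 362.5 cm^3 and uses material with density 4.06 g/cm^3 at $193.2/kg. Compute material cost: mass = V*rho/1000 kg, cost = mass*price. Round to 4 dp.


Mass = 362.5*4.06/1000 = 1.47175 kg
Cost = 1.47175 * 193.2 = 284.3421 $


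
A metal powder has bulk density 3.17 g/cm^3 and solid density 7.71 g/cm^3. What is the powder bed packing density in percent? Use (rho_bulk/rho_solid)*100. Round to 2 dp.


Packing = (3.17/7.71)*100 = 41.12 %


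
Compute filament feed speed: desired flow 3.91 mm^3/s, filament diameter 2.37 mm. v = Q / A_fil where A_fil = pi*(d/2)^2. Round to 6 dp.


A = pi*(2.37/2)^2 = 4.411503
v = 3.91 / 4.411503 = 0.886319 mm/s


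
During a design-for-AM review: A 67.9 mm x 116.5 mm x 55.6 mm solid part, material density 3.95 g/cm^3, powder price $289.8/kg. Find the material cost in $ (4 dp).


V = 67.9 * 116.5 * 55.6 = 439815.46 mm^3 = 439.81546 cm^3
Mass = 439.81546 * 3.95 / 1000 = 1.73727107 kg
Cost = 1.73727107 * 289.8 = 503.4612 $


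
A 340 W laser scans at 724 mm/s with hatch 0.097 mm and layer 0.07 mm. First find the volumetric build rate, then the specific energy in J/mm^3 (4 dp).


Build rate = 724 * 0.097 * 0.07 = 4.91596 mm^3/s
SE = 340 / 4.91596 = 69.1625 J/mm^3


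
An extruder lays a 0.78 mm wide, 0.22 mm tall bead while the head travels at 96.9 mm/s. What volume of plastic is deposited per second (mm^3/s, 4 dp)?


Rate = 0.78 * 0.22 * 96.9 = 16.628 mm^3/s


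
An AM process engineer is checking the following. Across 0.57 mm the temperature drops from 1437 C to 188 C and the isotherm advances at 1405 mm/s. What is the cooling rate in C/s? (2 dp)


G = (1437-188)/0.57 = 2191.22807018 C/mm
CR = 2191.22807018 * 1405 = 3078675.44 C/s


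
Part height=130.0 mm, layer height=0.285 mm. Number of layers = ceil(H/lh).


Layers = ceil(130.0/0.285) = 457


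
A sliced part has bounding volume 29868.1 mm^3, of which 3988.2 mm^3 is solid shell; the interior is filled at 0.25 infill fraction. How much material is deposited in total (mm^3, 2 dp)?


V_infill = (29868.1 - 3988.2) * 0.25 = 6469.98
V_total = 3988.2 + 6469.98 = 10458.18 mm^3


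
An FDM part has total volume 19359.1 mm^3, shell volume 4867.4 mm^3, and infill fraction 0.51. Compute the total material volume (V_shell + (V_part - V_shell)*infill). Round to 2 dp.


V_infill = (19359.1 - 4867.4) * 0.51 = 7390.77
V_total = 4867.4 + 7390.77 = 12258.17 mm^3


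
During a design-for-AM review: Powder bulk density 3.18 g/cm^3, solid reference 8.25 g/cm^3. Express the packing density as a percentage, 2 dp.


Packing = (3.18/8.25)*100 = 38.55 %


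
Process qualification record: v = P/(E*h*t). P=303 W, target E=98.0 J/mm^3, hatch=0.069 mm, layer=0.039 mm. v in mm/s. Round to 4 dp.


v = 303 / (98.0*0.069*0.039) = 1148.9546 mm/s


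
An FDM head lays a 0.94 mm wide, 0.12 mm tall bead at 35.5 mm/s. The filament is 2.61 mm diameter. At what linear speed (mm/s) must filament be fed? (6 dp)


Q = 0.94 * 0.12 * 35.5 = 4.0044 mm^3/s
A_fil = pi*(2.61/2)^2 = 5.35021083 mm^2
v_feed = 4.0044 / 5.35021083 = 0.748456 mm/s


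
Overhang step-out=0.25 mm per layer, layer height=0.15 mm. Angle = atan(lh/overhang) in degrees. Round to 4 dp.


angle = atan(0.15/0.25) = 30.9638 degrees


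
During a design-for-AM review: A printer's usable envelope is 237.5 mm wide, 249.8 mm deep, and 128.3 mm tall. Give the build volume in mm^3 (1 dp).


V = 237.5 * 249.8 * 128.3 = 7611718.3 mm^3


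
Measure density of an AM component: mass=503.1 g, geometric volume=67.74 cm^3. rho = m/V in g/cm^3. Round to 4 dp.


rho = 503.1 / 67.74 = 7.4269 g/cm^3


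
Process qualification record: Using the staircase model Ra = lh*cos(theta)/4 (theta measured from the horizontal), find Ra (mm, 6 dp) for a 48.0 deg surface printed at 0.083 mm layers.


Ra = 0.083 * cos(48.0) / 4 = 0.013884 mm


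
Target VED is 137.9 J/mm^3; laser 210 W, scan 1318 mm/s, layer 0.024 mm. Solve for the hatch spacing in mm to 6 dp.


h = 210 / (137.9*1318*0.024) = 0.048142 mm


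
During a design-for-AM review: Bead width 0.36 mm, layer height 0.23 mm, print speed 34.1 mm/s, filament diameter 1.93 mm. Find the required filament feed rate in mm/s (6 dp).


Q = 0.36 * 0.23 * 34.1 = 2.82348 mm^3/s
A_fil = pi*(1.93/2)^2 = 2.92552962 mm^2
v_feed = 2.82348 / 2.92552962 = 0.965118 mm/s


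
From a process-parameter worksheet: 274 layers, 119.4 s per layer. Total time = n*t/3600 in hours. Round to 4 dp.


t = 274 * 119.4 / 3600 = 9.0877 hrs


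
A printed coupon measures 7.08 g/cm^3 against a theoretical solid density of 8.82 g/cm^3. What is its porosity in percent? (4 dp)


Porosity = (1-7.08/8.82)*100 = 19.7279 %


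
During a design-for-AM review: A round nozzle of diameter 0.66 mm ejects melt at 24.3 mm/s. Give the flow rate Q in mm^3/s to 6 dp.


A = pi*(0.66/2)^2 = 0.34211944 mm^2
Q = 0.34211944 * 24.3 = 8.313502 mm^3/s


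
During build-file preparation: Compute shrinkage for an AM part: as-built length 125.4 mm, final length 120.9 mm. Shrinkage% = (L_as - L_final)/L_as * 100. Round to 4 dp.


Shrinkage = ((125.4-120.9)/125.4)*100 = 3.5885 %


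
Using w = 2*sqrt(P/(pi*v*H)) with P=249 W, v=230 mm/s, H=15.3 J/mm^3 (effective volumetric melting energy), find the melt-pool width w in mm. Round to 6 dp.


w = 2*sqrt(249/(pi*230*15.3)) = 0.300155 mm


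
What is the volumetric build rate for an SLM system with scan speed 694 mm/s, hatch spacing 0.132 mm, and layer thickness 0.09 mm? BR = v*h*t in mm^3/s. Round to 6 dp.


Rate = 694 * 0.132 * 0.09 = 8.24472 mm^3/s


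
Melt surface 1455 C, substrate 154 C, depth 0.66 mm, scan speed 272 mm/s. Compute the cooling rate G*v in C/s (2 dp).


G = (1455-154)/0.66 = 1971.21212121 C/mm
CR = 1971.21212121 * 272 = 536169.7 C/s


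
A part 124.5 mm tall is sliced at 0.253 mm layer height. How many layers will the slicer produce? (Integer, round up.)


Layers = ceil(124.5/0.253) = 493


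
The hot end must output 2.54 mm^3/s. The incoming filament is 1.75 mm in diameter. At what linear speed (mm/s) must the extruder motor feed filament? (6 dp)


A = pi*(1.75/2)^2 = 2.405282
v = 2.54 / 2.405282 = 1.056009 mm/s


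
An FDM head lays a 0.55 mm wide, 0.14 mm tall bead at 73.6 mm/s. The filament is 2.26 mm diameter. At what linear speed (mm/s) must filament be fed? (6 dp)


Q = 0.55 * 0.14 * 73.6 = 5.6672 mm^3/s
A_fil = pi*(2.26/2)^2 = 4.01149966 mm^2
v_feed = 5.6672 / 4.01149966 = 1.412738 mm/s


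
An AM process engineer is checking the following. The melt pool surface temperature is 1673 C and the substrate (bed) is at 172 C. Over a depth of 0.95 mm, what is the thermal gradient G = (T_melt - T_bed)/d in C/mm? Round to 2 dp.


G = (1673-172)/0.95 = 1580.0 C/mm


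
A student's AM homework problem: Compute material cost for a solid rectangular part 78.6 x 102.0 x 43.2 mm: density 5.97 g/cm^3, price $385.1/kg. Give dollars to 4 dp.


V = 78.6 * 102.0 * 43.2 = 346343.04 mm^3 = 346.34304 cm^3
Mass = 346.34304 * 5.97 / 1000 = 2.06766795 kg
Cost = 2.06766795 * 385.1 = 796.2589 $


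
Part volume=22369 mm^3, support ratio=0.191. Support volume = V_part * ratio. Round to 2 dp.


V_support = 22369 * 0.191 = 4272.48 mm^3


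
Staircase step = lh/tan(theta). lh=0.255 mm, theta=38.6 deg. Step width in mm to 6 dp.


step = 0.255 / tan(38.6) = 0.319433 mm


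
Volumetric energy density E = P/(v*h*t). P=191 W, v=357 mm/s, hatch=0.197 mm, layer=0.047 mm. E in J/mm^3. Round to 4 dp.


E = 191 / (357*0.197*0.047) = 57.7831 J/mm^3


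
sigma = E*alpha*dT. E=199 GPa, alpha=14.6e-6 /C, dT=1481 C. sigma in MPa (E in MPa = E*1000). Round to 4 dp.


sigma = 199*1000 * 14.6e-6 * 1481 = 4302.8974 MPa


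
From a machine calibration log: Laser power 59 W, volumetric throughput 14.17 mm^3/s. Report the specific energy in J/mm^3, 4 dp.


SE = 59 / 14.17 = 4.1637 J/mm^3


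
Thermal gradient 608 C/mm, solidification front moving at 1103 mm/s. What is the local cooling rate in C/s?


CR = 608 * 1103 = 670624 C/s


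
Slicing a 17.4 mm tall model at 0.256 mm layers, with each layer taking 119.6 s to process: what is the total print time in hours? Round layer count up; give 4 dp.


Layers = ceil(17.4/0.256) = 68
t = 68 * 119.6 / 3600 = 2.2591 hrs


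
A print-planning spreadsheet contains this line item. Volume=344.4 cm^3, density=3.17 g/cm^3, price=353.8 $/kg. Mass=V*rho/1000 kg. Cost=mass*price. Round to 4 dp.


Mass = 344.4*3.17/1000 = 1.091748 kg
Cost = 1.091748 * 353.8 = 386.2604 $


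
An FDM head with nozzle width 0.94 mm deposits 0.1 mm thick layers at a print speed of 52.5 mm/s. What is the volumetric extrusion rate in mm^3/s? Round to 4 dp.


Rate = 0.94 * 0.1 * 52.5 = 4.935 mm^3/s


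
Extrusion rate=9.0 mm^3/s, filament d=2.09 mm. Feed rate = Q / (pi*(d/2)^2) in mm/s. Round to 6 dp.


A = pi*(2.09/2)^2 = 3.430698
v = 9.0 / 3.430698 = 2.623373 mm/s


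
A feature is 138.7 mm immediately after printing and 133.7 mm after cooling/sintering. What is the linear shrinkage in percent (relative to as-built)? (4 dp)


Shrinkage = ((138.7-133.7)/138.7)*100 = 3.6049 %


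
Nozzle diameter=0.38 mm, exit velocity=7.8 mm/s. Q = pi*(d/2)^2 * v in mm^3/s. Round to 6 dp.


A = pi*(0.38/2)^2 = 0.11341149 mm^2
Q = 0.11341149 * 7.8 = 0.88461 mm^3/s


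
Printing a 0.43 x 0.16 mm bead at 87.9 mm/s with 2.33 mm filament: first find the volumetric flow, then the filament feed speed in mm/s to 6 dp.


Q = 0.43 * 0.16 * 87.9 = 6.04752 mm^3/s
A_fil = pi*(2.33/2)^2 = 4.26384809 mm^2
v_feed = 6.04752 / 4.26384809 = 1.418324 mm/s


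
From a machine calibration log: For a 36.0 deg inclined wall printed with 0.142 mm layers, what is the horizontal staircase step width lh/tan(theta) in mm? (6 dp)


step = 0.142 / tan(36.0) = 0.195446 mm


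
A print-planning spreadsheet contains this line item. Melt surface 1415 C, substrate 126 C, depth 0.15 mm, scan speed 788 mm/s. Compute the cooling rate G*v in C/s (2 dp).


G = (1415-126)/0.15 = 8593.33333333 C/mm
CR = 8593.33333333 * 788 = 6771546.67 C/s


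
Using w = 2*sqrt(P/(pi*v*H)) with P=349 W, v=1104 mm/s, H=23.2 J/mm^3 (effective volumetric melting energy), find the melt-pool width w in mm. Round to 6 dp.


w = 2*sqrt(349/(pi*1104*23.2)) = 0.131716 mm


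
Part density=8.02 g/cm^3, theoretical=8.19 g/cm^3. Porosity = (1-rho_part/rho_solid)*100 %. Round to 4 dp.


Porosity = (1-8.02/8.19)*100 = 2.0757 %


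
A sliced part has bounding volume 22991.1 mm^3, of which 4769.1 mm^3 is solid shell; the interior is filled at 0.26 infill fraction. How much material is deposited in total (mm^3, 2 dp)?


V_infill = (22991.1 - 4769.1) * 0.26 = 4737.72
V_total = 4769.1 + 4737.72 = 9506.82 mm^3


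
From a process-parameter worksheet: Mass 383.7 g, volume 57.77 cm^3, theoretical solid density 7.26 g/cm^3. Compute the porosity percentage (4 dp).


rho_part = 383.7 / 57.77 = 6.64185563 g/cm^3
Porosity = (1 - 6.64185563/7.26)*100 = 8.5144 %


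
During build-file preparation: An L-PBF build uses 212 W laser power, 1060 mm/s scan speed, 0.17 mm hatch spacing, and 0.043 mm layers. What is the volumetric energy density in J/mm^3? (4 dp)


E = 212 / (1060*0.17*0.043) = 27.3598 J/mm^3


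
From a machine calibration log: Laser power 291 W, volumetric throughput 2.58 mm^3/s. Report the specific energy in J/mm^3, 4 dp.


SE = 291 / 2.58 = 112.7907 J/mm^3


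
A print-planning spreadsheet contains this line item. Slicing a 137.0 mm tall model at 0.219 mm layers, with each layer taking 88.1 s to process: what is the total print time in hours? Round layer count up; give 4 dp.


Layers = ceil(137.0/0.219) = 626
t = 626 * 88.1 / 3600 = 15.3196 hrs


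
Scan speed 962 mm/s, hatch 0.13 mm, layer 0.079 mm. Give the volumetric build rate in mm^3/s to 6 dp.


Rate = 962 * 0.13 * 0.079 = 9.87974 mm^3/s


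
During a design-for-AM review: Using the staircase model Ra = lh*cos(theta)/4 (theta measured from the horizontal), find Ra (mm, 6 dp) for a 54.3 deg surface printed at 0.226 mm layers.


Ra = 0.226 * cos(54.3) / 4 = 0.03297 mm


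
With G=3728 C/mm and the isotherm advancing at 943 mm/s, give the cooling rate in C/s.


CR = 3728 * 943 = 3515504 C/s


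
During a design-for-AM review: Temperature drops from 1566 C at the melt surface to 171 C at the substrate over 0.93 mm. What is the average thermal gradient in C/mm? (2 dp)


G = (1566-171)/0.93 = 1500.0 C/mm


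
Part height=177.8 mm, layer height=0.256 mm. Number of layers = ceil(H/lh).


Layers = ceil(177.8/0.256) = 695


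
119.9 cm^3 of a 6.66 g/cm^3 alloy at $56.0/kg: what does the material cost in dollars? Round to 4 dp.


Mass = 119.9*6.66/1000 = 0.798534 kg
Cost = 0.798534 * 56.0 = 44.7179 $


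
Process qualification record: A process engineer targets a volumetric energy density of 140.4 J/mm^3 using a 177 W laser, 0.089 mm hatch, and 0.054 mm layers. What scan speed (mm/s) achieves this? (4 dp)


v = 177 / (140.4*0.089*0.054) = 262.3146 mm/s


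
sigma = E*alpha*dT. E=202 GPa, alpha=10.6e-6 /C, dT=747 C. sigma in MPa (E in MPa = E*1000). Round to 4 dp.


sigma = 202*1000 * 10.6e-6 * 747 = 1599.4764 MPa


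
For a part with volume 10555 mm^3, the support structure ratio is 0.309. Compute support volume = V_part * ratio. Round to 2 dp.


V_support = 10555 * 0.309 = 3261.5 mm^3


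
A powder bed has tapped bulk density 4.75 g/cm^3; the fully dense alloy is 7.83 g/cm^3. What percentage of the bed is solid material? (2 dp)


Packing = (4.75/7.83)*100 = 60.66 %


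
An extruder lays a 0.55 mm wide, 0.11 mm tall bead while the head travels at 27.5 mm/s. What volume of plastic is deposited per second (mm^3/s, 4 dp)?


Rate = 0.55 * 0.11 * 27.5 = 1.6638 mm^3/s


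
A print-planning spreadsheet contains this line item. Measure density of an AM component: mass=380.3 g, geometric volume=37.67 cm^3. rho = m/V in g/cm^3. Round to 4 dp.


rho = 380.3 / 37.67 = 10.0956 g/cm^3


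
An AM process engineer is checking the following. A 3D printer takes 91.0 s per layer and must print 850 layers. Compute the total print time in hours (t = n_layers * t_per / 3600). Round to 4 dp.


t = 850 * 91.0 / 3600 = 21.4861 hrs


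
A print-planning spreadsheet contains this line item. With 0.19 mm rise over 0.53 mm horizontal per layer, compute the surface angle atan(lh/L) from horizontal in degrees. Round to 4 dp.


angle = atan(0.19/0.53) = 19.7223 degrees


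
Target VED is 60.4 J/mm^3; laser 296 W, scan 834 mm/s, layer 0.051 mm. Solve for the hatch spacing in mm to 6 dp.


h = 296 / (60.4*834*0.051) = 0.115218 mm


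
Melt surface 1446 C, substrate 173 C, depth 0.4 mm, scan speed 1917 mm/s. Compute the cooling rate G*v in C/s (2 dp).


G = (1446-173)/0.4 = 3182.5 C/mm
CR = 3182.5 * 1917 = 6100852.5 C/s


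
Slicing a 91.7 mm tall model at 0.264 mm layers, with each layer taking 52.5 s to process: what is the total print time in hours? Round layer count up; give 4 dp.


Layers = ceil(91.7/0.264) = 348
t = 348 * 52.5 / 3600 = 5.075 hrs


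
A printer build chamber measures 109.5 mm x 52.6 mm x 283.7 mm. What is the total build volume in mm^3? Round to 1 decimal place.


V = 109.5 * 52.6 * 283.7 = 1634026.9 mm^3


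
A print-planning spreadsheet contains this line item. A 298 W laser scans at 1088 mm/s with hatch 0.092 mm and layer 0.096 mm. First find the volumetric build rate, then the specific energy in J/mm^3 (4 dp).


Build rate = 1088 * 0.092 * 0.096 = 9.609216 mm^3/s
SE = 298 / 9.609216 = 31.0119 J/mm^3


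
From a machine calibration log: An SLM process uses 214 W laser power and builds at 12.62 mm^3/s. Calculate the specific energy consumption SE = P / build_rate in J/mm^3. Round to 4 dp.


SE = 214 / 12.62 = 16.9572 J/mm^3


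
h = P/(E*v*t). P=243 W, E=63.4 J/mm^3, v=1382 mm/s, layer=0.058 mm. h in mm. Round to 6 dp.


h = 243 / (63.4*1382*0.058) = 0.047817 mm


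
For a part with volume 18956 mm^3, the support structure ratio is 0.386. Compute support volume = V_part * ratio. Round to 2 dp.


V_support = 18956 * 0.386 = 7317.02 mm^3


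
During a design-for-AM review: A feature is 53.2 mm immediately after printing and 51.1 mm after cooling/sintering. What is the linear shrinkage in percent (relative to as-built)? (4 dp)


Shrinkage = ((53.2-51.1)/53.2)*100 = 3.9474 %


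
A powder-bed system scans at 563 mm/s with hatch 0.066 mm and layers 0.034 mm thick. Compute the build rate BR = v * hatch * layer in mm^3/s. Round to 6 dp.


Rate = 563 * 0.066 * 0.034 = 1.263372 mm^3/s


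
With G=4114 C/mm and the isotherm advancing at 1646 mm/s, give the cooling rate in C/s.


CR = 4114 * 1646 = 6771644 C/s


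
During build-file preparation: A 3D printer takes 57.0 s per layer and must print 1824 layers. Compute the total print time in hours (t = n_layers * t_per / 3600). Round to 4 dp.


t = 1824 * 57.0 / 3600 = 28.88 hrs


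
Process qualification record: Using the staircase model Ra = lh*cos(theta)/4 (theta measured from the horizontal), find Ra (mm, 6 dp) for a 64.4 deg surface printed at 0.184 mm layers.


Ra = 0.184 * cos(64.4) / 4 = 0.019876 mm


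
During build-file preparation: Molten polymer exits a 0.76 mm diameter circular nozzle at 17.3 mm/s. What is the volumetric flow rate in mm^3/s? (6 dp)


A = pi*(0.76/2)^2 = 0.45364598 mm^2
Q = 0.45364598 * 17.3 = 7.848075 mm^3/s


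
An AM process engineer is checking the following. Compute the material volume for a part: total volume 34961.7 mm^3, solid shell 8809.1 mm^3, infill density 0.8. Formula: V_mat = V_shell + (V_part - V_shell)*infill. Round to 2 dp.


V_infill = (34961.7 - 8809.1) * 0.8 = 20922.08
V_total = 8809.1 + 20922.08 = 29731.18 mm^3


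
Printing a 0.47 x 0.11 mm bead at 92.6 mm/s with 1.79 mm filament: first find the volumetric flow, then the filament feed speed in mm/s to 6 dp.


Q = 0.47 * 0.11 * 92.6 = 4.78742 mm^3/s
A_fil = pi*(1.79/2)^2 = 2.51649426 mm^2
v_feed = 4.78742 / 2.51649426 = 1.902416 mm/s


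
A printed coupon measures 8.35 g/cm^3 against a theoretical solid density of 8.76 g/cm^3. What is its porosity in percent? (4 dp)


Porosity = (1-8.35/8.76)*100 = 4.6804 %


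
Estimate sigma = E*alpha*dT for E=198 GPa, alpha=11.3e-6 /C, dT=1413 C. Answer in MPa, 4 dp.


sigma = 198*1000 * 11.3e-6 * 1413 = 3161.4462 MPa


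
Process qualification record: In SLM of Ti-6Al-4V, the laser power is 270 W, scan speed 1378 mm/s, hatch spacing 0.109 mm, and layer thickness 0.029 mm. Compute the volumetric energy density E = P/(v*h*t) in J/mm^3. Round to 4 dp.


E = 270 / (1378*0.109*0.029) = 61.9855 J/mm^3


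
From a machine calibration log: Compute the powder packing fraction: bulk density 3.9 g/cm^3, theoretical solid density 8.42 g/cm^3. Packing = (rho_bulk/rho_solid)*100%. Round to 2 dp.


Packing = (3.9/8.42)*100 = 46.32 %


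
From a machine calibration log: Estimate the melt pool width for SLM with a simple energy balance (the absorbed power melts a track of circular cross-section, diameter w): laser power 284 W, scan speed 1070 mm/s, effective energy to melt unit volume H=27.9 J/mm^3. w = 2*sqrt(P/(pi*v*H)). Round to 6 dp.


w = 2*sqrt(284/(pi*1070*27.9)) = 0.110058 mm


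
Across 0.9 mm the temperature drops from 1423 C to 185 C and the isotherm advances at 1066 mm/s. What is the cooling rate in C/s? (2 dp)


G = (1423-185)/0.9 = 1375.55555556 C/mm
CR = 1375.55555556 * 1066 = 1466342.22 C/s


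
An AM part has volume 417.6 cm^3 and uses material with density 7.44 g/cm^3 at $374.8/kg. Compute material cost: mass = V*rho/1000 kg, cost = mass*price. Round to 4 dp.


Mass = 417.6*7.44/1000 = 3.106944 kg
Cost = 3.106944 * 374.8 = 1164.4826 $


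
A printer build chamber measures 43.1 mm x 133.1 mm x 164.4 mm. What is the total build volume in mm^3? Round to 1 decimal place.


V = 43.1 * 133.1 * 164.4 = 943098.7 mm^3


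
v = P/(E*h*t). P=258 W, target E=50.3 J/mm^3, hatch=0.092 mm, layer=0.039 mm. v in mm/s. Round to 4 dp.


v = 258 / (50.3*0.092*0.039) = 1429.5498 mm/s


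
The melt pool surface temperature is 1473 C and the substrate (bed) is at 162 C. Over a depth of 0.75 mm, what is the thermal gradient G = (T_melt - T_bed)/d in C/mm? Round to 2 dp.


G = (1473-162)/0.75 = 1748.0 C/mm


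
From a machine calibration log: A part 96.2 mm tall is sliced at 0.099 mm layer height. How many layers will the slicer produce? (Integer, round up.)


Layers = ceil(96.2/0.099) = 972


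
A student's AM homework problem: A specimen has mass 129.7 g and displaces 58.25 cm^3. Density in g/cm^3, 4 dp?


rho = 129.7 / 58.25 = 2.2266 g/cm^3


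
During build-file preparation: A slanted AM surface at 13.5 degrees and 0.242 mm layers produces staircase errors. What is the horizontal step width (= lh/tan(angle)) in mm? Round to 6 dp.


step = 0.242 / tan(13.5) = 1.008003 mm


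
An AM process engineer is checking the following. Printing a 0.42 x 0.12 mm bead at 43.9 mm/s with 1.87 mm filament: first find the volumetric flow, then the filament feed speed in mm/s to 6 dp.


Q = 0.42 * 0.12 * 43.9 = 2.21256 mm^3/s
A_fil = pi*(1.87/2)^2 = 2.74645884 mm^2
v_feed = 2.21256 / 2.74645884 = 0.805605 mm/s


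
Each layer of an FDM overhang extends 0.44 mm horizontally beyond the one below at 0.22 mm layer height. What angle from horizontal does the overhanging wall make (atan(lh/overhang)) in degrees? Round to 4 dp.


angle = atan(0.22/0.44) = 26.5651 degrees


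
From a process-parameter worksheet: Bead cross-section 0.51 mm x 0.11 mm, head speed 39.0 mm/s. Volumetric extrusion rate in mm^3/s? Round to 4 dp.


Rate = 0.51 * 0.11 * 39.0 = 2.1879 mm^3/s


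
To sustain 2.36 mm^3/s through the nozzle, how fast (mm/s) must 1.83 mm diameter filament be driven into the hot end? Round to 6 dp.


A = pi*(1.83/2)^2 = 2.63022
v = 2.36 / 2.63022 = 0.897263 mm/s


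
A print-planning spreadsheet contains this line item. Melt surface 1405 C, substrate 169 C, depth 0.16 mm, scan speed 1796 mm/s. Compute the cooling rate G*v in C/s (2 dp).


G = (1405-169)/0.16 = 7725.0 C/mm
CR = 7725.0 * 1796 = 13874100.0 C/s


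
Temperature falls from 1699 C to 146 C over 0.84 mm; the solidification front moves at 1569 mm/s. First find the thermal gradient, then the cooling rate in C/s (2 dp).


G = (1699-146)/0.84 = 1848.80952381 C/mm
CR = 1848.80952381 * 1569 = 2900782.14 C/s


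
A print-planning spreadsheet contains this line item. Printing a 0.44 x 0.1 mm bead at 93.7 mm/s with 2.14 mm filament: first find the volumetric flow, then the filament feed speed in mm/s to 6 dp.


Q = 0.44 * 0.1 * 93.7 = 4.1228 mm^3/s
A_fil = pi*(2.14/2)^2 = 3.59680943 mm^2
v_feed = 4.1228 / 3.59680943 = 1.146238 mm/s


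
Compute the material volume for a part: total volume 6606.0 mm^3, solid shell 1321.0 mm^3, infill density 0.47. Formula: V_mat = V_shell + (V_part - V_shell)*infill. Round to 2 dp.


V_infill = (6606.0 - 1321.0) * 0.47 = 2483.95
V_total = 1321.0 + 2483.95 = 3804.95 mm^3


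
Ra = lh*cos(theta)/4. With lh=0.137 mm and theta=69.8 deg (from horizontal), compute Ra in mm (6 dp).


Ra = 0.137 * cos(69.8) / 4 = 0.011826 mm


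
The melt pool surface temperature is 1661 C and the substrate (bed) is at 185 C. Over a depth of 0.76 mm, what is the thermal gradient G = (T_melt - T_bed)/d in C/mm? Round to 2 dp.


G = (1661-185)/0.76 = 1942.11 C/mm


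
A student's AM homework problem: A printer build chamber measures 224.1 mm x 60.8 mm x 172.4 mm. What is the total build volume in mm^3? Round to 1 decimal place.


V = 224.1 * 60.8 * 172.4 = 2348998.3 mm^3


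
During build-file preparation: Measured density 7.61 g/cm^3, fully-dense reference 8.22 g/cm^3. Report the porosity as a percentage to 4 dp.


Porosity = (1-7.61/8.22)*100 = 7.4209 %


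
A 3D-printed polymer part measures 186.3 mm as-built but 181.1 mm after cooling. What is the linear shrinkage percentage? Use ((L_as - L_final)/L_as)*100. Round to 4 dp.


Shrinkage = ((186.3-181.1)/186.3)*100 = 2.7912 %


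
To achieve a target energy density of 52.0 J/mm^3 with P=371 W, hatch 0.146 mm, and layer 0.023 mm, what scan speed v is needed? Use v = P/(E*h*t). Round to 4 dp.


v = 371 / (52.0*0.146*0.023) = 2124.6621 mm/s


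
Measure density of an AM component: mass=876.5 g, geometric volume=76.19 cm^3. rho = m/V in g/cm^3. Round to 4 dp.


rho = 876.5 / 76.19 = 11.5041 g/cm^3


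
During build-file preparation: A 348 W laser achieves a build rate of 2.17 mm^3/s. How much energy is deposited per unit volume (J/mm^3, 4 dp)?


SE = 348 / 2.17 = 160.3687 J/mm^3


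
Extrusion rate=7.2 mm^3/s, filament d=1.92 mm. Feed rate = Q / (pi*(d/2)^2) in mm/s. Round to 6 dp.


A = pi*(1.92/2)^2 = 2.895292
v = 7.2 / 2.895292 = 2.486796 mm/s


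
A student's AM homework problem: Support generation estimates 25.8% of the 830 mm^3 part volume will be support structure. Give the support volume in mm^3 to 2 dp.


V_support = 830 * 0.258 = 214.14 mm^3


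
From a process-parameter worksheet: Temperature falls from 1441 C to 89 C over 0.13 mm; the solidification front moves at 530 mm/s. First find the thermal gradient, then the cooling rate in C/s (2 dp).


G = (1441-89)/0.13 = 10400.0 C/mm
CR = 10400.0 * 530 = 5512000.0 C/s


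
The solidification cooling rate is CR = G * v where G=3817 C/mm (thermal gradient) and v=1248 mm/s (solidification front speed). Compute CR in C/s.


CR = 3817 * 1248 = 4763616 C/s


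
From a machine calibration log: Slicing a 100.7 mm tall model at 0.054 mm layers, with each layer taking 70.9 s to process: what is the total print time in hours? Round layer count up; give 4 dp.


Layers = ceil(100.7/0.054) = 1865
t = 1865 * 70.9 / 3600 = 36.7301 hrs


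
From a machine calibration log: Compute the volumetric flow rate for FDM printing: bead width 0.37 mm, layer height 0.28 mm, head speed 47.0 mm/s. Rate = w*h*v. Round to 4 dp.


Rate = 0.37 * 0.28 * 47.0 = 4.8692 mm^3/s


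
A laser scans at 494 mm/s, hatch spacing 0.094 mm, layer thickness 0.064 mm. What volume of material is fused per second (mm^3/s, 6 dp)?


Rate = 494 * 0.094 * 0.064 = 2.971904 mm^3/s


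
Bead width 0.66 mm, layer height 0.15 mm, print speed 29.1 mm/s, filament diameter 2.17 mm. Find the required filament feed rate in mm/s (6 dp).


Q = 0.66 * 0.15 * 29.1 = 2.8809 mm^3/s
A_fil = pi*(2.17/2)^2 = 3.69836141 mm^2
v_feed = 2.8809 / 3.69836141 = 0.778967 mm/s


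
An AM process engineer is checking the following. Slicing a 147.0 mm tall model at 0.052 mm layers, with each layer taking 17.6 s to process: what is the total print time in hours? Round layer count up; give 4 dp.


Layers = ceil(147.0/0.052) = 2827
t = 2827 * 17.6 / 3600 = 13.8209 hrs


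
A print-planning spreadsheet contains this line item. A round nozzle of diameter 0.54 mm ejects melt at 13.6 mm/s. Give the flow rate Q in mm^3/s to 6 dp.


A = pi*(0.54/2)^2 = 0.2290221 mm^2
Q = 0.2290221 * 13.6 = 3.114701 mm^3/s


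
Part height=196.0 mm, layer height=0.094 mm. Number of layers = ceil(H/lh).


Layers = ceil(196.0/0.094) = 2086


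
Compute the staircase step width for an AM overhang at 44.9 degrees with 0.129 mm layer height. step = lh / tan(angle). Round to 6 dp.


step = 0.129 / tan(44.9) = 0.129451 mm


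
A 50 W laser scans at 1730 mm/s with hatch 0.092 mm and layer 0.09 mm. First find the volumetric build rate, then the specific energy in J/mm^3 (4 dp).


Build rate = 1730 * 0.092 * 0.09 = 14.3244 mm^3/s
SE = 50 / 14.3244 = 3.4905 J/mm^3


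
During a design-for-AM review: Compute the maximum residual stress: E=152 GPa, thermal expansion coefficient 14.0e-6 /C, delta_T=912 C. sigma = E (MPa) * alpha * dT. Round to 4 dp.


sigma = 152*1000 * 14.0e-6 * 912 = 1940.736 MPa


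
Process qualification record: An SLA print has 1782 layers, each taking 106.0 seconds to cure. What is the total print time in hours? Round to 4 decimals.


t = 1782 * 106.0 / 3600 = 52.47 hrs


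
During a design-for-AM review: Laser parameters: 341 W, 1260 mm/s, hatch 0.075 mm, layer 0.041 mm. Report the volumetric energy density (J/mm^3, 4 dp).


E = 341 / (1260*0.075*0.041) = 88.0114 J/mm^3


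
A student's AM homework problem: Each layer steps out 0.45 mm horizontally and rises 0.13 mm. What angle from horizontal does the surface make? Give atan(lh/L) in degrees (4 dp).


angle = atan(0.13/0.45) = 16.1134 degrees


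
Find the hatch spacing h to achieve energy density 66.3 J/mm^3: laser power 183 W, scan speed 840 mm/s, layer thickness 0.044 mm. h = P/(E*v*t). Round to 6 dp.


h = 183 / (66.3*840*0.044) = 0.07468 mm


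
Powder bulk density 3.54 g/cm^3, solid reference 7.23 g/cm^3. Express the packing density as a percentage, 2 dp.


Packing = (3.54/7.23)*100 = 48.96 %


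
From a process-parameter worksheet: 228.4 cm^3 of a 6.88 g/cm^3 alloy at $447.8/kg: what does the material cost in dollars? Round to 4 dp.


Mass = 228.4*6.88/1000 = 1.571392 kg
Cost = 1.571392 * 447.8 = 703.6693 $


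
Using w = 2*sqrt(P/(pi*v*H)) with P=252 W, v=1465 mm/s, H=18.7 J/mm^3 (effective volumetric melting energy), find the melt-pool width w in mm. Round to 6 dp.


w = 2*sqrt(252/(pi*1465*18.7)) = 0.108222 mm


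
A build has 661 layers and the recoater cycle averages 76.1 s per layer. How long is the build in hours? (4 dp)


t = 661 * 76.1 / 3600 = 13.9728 hrs


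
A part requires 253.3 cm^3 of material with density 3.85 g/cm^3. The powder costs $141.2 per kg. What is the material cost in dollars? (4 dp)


Mass = 253.3*3.85/1000 = 0.975205 kg
Cost = 0.975205 * 141.2 = 137.6989 $


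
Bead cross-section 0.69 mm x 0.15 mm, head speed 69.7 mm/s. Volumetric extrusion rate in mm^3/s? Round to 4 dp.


Rate = 0.69 * 0.15 * 69.7 = 7.214 mm^3/s


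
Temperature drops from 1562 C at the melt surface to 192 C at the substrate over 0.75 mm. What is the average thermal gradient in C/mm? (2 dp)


G = (1562-192)/0.75 = 1826.67 C/mm


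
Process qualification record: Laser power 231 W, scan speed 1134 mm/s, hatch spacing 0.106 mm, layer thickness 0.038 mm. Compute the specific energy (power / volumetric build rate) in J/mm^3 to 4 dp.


Build rate = 1134 * 0.106 * 0.038 = 4.567752 mm^3/s
SE = 231 / 4.567752 = 50.5719 J/mm^3


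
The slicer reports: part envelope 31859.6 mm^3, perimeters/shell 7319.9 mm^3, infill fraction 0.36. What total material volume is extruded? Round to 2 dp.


V_infill = (31859.6 - 7319.9) * 0.36 = 8834.29
V_total = 7319.9 + 8834.29 = 16154.19 mm^3


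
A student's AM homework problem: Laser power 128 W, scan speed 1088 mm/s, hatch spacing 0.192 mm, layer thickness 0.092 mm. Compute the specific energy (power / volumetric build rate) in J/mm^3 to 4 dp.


Build rate = 1088 * 0.192 * 0.092 = 19.218432 mm^3/s
SE = 128 / 19.218432 = 6.6603 J/mm^3


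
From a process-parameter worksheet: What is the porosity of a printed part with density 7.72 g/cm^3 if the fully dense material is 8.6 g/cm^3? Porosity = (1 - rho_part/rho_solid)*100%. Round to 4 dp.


Porosity = (1-7.72/8.6)*100 = 10.2326 %


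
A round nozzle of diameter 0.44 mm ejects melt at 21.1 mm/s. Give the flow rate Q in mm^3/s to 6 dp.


A = pi*(0.44/2)^2 = 0.15205308 mm^2
Q = 0.15205308 * 21.1 = 3.20832 mm^3/s


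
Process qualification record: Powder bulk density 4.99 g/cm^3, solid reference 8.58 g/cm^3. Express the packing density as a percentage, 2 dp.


Packing = (4.99/8.58)*100 = 58.16 %


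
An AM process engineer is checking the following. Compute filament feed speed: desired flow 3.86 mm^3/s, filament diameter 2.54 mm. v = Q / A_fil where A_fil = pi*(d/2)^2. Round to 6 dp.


A = pi*(2.54/2)^2 = 5.067075
v = 3.86 / 5.067075 = 0.761781 mm/s


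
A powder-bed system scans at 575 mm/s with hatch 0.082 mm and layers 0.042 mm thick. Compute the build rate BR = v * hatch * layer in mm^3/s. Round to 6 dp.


Rate = 575 * 0.082 * 0.042 = 1.9803 mm^3/s


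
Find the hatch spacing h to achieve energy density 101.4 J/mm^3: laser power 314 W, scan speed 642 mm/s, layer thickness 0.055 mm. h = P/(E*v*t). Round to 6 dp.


h = 314 / (101.4*642*0.055) = 0.087699 mm


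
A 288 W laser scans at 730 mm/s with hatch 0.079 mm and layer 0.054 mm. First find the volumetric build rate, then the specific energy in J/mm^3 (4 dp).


Build rate = 730 * 0.079 * 0.054 = 3.11418 mm^3/s
SE = 288 / 3.11418 = 92.4802 J/mm^3


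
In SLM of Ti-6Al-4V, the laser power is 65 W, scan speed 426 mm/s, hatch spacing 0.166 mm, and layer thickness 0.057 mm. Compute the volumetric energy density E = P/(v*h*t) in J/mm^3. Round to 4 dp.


E = 65 / (426*0.166*0.057) = 16.1258 J/mm^3


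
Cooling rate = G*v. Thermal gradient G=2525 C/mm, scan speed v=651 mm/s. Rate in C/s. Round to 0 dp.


CR = 2525 * 651 = 1643775 C/s


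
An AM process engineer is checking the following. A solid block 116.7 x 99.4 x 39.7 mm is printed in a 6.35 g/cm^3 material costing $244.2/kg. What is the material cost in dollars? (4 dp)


V = 116.7 * 99.4 * 39.7 = 460519.206 mm^3 = 460.519206 cm^3
Mass = 460.519206 * 6.35 / 1000 = 2.92429696 kg
Cost = 2.92429696 * 244.2 = 714.1133 $


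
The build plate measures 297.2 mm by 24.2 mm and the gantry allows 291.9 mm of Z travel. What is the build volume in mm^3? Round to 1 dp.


V = 297.2 * 24.2 * 291.9 = 2099414.9 mm^3


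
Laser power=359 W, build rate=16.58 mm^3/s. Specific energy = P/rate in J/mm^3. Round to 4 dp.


SE = 359 / 16.58 = 21.6526 J/mm^3


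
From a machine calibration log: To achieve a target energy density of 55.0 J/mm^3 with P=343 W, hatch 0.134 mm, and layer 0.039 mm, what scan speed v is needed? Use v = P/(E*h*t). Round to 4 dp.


v = 343 / (55.0*0.134*0.039) = 1193.334 mm/s
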